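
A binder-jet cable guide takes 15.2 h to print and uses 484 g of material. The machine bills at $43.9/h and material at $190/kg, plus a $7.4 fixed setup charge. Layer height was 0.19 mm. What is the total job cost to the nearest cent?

$766.64

Time charge = 43.9 × 15.2, so $667.28.
Material charge = 190 × 484/1000, so $91.96.
Total = 667.28 + 91.96 + 7.4 = $766.64.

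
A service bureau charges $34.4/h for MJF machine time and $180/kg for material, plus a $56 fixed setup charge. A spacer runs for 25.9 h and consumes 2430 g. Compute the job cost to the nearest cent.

Machine-time cost = 34.4 × 25.9, so $890.96.
Material cost = 180 × 2430/1000 = $437.40.
Total = 890.96 + 437.40 + 56 = $1384.36.

$1384.36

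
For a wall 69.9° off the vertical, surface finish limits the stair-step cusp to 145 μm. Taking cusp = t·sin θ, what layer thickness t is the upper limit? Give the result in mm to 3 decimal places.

0.154 mm

t = h_c / sin θ = 0.145 / 0.9391 = 0.154 mm.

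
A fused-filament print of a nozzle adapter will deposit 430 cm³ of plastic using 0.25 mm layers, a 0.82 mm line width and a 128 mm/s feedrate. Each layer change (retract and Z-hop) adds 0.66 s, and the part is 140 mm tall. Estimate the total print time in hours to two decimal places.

Extrusion cross-section = 0.25 × 0.82, so 0.205 mm².
Path length: 430000 mm³ / 0.205 mm² → 2097561 mm.
Time extruding = 2097561 / 128 = 16387.2 s.
Layers = ⌈140/0.25⌉ = 560.
Z-hop total = 560 × 0.66 = 369.6 s.
Total = 16387.2 + 369.6 = 16756.8 s = 4.65 hours.

4.65 hours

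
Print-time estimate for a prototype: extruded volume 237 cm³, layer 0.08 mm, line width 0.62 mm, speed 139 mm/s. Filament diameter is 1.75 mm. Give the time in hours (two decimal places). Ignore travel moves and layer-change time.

Line area: 0.08 × 0.62 → 0.0496 mm².
Total extruded path = 237000/0.0496 = 4778225.8 mm.
Extrusion time = 4778225.8 / 139, so 34375.7 s.
Converting: 34375.7 s = 9.55 hours.

9.55 hours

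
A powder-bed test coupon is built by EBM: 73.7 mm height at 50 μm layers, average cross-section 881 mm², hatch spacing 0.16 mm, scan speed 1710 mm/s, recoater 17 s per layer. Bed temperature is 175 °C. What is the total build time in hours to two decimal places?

Layers = ⌈73.7/0.05⌉ = 1474.
Scan path per layer = 881 / 0.16, so 5506.3 mm.
Per-layer scan time = 5506.3 / 1710 = 3.2201 s.
Layer cycle: 3.2201 + 17 → 20.2201 s.
Total: 1474 × 20.2201 s = 29804.4274 s → 8.28 hours.

8.28 hours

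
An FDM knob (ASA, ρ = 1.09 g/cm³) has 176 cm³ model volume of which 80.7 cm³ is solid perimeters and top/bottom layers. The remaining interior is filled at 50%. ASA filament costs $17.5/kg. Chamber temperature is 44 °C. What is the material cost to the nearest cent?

$2.45

Volume inside the shell: 176 − 80.7 → 95.3 cm³.
Infill volume: 0.50 × 95.3 → 47.65 cm³.
Total printed volume = 80.7 + 47.65, so 128.35 cm³.
Mass: 128.35 × 1.09 → 139.9015 g.
At $17.5/kg: 139.9015/1000 × 17.5 = $2.45.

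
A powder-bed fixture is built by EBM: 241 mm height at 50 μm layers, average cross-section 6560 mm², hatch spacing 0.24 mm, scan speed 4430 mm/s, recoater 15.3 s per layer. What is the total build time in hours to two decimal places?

Layers = ⌈241/0.05⌉ = 4820.
Hatch length per layer: 6560 / 0.24 → 27333.3 mm.
Per-layer scan time = 27333.3 / 4430, so 6.17 s.
Per-layer time = 6.17 + 15.3 = 21.47 s.
Total: 4820 × 21.47 s = 103485.4 s → 28.75 hours.

28.75 hours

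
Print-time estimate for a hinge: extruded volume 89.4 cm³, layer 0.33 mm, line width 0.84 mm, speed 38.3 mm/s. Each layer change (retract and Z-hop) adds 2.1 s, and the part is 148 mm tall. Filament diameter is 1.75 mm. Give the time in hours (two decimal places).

Bead cross-section = 0.33 × 0.84 = 0.2772 mm².
Path length: 89400 mm³ / 0.2772 mm² → 322510.8 mm.
Extrusion time: 322510.8 / 38.3 → 8420.6 s.
Layer count = ceil(148 / 0.33) = 449.
Layer-change overhead = 449 × 2.1 = 942.9 s.
Altogether 8420.6 + 942.9 = 9363.5 s, i.e. 2.60 hours.

2.60 hours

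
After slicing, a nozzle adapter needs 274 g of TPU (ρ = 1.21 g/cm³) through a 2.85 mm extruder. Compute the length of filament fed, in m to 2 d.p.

35.50 m

Extruded volume: 274/1.21 = 226.4463 cm³ (226446.3 mm³).
A = π r² = π × 1.425² = 6.3794 mm².
L = V/A = 226446.3/6.3794 = 35496.49 mm → 35.50 m.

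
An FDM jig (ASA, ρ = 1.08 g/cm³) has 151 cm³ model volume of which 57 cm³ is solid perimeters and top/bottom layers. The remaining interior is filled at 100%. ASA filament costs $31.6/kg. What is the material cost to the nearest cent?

Infill region = 151 − 57 = 94 cm³.
Infill volume = 1.00 × 94, so 94 cm³.
Deposited volume = 57 + 94, so 151 cm³.
Mass: 151 × 1.08 → 163.08 g.
At $31.6/kg: 163.08/1000 × 31.6 = $5.15.

$5.15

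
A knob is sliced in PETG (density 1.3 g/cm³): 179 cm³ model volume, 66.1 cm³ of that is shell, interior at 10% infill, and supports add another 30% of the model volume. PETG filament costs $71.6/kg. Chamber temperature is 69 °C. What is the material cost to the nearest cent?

Interior volume = 179 − 66.1, so 112.9 cm³.
Infill deposited: 0.10 × 112.9 → 11.29 cm³.
Support: 0.30 × 179 → 53.7 cm³.
Total extruded = 66.1 + 11.29 + 53.7 = 131.09 cm³.
Mass = 131.09 × 1.3, so 170.417 g.
Cost = 170.417 g / 1000 × $71.6/kg = $12.20.

$12.20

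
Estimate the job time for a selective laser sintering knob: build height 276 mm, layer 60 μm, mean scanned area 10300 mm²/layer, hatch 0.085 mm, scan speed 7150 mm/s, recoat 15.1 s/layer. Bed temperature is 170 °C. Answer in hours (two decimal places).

Layer count = ceil(276 / 0.06) = 4600.
Hatch length per layer = 10300 / 0.085, so 121176.5 mm.
Scan time per layer: 121176.5 / 7150 → 16.9478 s.
Layer cycle = 16.9478 + 15.1 = 32.0478 s.
Total: 4600 × 32.0478 s = 147419.88 s → 40.95 hours.

40.95 hours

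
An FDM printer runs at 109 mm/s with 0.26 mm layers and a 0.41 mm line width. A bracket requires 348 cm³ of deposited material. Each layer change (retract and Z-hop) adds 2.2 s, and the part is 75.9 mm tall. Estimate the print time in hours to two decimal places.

Bead cross-section = 0.26 × 0.41, so 0.1066 mm².
Path length: 348000 mm³ / 0.1066 mm² → 3264540.3 mm.
Extrusion time = 3264540.3 / 109, so 29949.9 s.
Number of layers: 75.9 / 0.26 → 292 (rounded up).
Non-print overhead: 292 × 2.2 → 642.4 s.
Altogether 29949.9 + 642.4 = 30592.3 s, i.e. 8.50 hours.

8.50 hours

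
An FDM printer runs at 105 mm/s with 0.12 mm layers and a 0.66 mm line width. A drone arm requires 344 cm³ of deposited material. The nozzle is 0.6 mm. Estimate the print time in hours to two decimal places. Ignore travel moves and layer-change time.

11.49 hours

Line area = 0.12 × 0.66, so 0.0792 mm².
Toolpath length = 344 cm³ / 0.0792 mm² = 344000 / 0.0792 = 4343434.3 mm.
Time extruding: 4343434.3 / 105 → 41366 s.
In the requested units: 41366 s = 11.49 hours.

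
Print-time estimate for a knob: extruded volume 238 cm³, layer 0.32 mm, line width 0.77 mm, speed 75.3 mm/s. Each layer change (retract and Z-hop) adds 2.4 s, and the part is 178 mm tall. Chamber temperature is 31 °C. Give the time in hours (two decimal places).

3.93 hours

Extrusion cross-section = 0.32 × 0.77, so 0.2464 mm².
Total extruded path = 238000/0.2464 = 965909.1 mm.
Print-move time: 965909.1 / 75.3 → 12827.5 s.
Number of layers: 178 / 0.32 → 557 (rounded up).
Z-hop total = 557 × 2.4 = 1336.8 s.
Altogether 12827.5 + 1336.8 = 14164.3 s, i.e. 3.93 hours.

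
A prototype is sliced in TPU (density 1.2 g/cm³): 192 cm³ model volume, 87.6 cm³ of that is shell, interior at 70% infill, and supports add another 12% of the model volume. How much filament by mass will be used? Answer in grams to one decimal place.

220.5 g

Infill region = 192 − 87.6, so 104.4 cm³.
Infill deposited = 0.70 × 104.4, so 73.08 cm³.
Support = 0.12 × 192, so 23.04 cm³.
Total extruded = 87.6 + 73.08 + 23.04, so 183.72 cm³.
Mass = 183.72 × 1.2 = 220.464 g.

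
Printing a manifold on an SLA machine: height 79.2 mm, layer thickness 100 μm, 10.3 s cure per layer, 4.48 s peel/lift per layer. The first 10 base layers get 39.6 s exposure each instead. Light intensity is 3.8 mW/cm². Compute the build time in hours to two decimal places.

3.33 hours

Layer count = ceil(79.2 / 0.1) = 792.
Burn-in layers: 10 × (39.6 + 4.48) → 440.8 s.
Remaining layers: 782 × (10.3 + 4.48) → 11557.96 s.
Sum: 440.8 + 11557.96 = 11998.76 s → 3.33 hours.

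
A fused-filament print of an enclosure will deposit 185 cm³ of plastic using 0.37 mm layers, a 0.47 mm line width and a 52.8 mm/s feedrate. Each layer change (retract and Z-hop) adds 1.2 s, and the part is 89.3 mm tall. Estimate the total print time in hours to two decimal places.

5.68 hours

Extrusion cross-section = 0.37 × 0.47 = 0.1739 mm².
Path length: 185000 mm³ / 0.1739 mm² → 1063829.8 mm.
Print-move time: 1063829.8 / 52.8 → 20148.3 s.
Layer count = ceil(89.3 / 0.37) = 242.
Layer-change overhead = 242 × 1.2 = 290.4 s.
Total = 20148.3 + 290.4 = 20438.7 s = 5.68 hours.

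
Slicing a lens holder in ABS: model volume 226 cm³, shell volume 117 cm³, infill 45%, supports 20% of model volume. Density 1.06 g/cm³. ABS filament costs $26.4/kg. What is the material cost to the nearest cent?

Infill region = 226 − 117, so 109 cm³.
Deposited infill: 0.45 × 109 → 49.05 cm³.
Support: 0.20 × 226 → 45.2 cm³.
Total extruded = 117 + 49.05 + 45.2, so 211.25 cm³.
Mass = 211.25 × 1.06, so 223.925 g.
Cost = 223.925 g / 1000 × $26.4/kg = $5.91.

$5.91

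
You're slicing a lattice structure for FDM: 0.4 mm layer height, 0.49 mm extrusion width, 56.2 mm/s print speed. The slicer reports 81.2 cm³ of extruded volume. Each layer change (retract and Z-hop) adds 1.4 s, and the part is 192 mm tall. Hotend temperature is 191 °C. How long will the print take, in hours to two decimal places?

2.23 hours

Bead cross-section = 0.4 × 0.49 = 0.196 mm².
Path length: 81200 mm³ / 0.196 mm² → 414285.7 mm.
Extrusion time = 414285.7 / 56.2, so 7371.6 s.
Number of layers: 192 / 0.4 → 480 (rounded up).
Non-print overhead: 480 × 1.4 → 672 s.
Altogether 7371.6 + 672 = 8043.6 s, i.e. 2.23 hours.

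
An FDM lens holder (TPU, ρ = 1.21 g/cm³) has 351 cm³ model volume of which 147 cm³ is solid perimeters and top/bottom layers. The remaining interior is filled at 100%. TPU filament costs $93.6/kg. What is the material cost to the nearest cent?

Volume inside the shell = 351 − 147 = 204 cm³.
Infill deposited: 1.00 × 204 → 204 cm³.
Total printed volume: 147 + 204 → 351 cm³.
Mass: 351 × 1.21 → 424.71 g.
At $93.6/kg: 424.71/1000 × 93.6 = $39.75.

$39.75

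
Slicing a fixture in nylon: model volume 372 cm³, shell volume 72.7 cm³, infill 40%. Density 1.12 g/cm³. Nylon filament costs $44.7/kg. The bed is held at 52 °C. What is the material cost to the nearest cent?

Interior volume = 372 − 72.7, so 299.3 cm³.
Infill deposited = 0.40 × 299.3 = 119.72 cm³.
Deposited volume: 72.7 + 119.72 → 192.42 cm³.
Mass = 192.42 × 1.12, so 215.5104 g.
At $44.7/kg: 215.5104/1000 × 44.7 = $9.63.

$9.63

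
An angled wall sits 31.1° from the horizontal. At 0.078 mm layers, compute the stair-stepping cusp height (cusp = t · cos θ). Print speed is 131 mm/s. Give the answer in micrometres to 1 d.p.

h_c = t·cos θ = 0.078 × 0.8563 = 0.066791 mm (66.8 μm).

66.8 μm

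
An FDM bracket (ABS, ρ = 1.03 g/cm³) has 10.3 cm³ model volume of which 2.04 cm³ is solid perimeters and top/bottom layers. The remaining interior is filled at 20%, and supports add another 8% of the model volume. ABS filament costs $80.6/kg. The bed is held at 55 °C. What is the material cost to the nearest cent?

$0.37

Infill region: 10.3 − 2.04 → 8.26 cm³.
Deposited infill = 0.20 × 8.26 = 1.652 cm³.
Support = 0.08 × 10.3, so 0.824 cm³.
Total extruded: 2.04 + 1.652 + 0.824 → 4.516 cm³.
Mass = 4.516 × 1.03, so 4.65148 g.
Cost = 4.65148 g / 1000 × $80.6/kg = $0.37.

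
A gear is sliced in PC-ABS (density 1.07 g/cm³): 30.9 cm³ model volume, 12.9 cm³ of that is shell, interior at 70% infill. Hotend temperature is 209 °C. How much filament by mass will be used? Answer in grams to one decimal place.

27.3 g

Interior volume = 30.9 − 12.9, so 18 cm³.
Infill volume = 0.70 × 18, so 12.6 cm³.
Total printed volume: 12.9 + 12.6 → 25.5 cm³.
Mass: 25.5 × 1.07 → 27.285 g.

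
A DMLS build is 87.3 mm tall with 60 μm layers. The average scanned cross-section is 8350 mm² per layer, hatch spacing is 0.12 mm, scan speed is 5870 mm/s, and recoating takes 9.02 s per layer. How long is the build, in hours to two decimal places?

Layer count = ceil(87.3 / 0.06) = 1455.
Per-layer scan distance: 8350 / 0.12 → 69583.3 mm.
Scan time per layer: 69583.3 / 5870 → 11.8541 s.
Layer cycle = 11.8541 + 9.02, so 20.8741 s.
Total: 1455 × 20.8741 s = 30371.8155 s → 8.44 hours.

8.44 hours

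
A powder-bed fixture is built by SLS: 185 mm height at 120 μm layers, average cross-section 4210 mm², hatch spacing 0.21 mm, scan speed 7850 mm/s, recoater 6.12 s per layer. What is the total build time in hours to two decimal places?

Layer count = ceil(185 / 0.12) = 1542.
Hatch length per layer = 4210 / 0.21, so 20047.6 mm.
Per-layer scan time = 20047.6 / 7850 = 2.5538 s.
Per-layer time = 2.5538 + 6.12, so 8.6738 s.
1542 layers × 8.6738 s/layer = 13374.9996 s, i.e. 3.72 hours.

3.72 hours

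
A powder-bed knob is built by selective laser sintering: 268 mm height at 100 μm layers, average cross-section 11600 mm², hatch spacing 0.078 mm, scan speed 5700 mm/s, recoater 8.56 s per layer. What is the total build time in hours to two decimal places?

25.80 hours

Layer count = ceil(268 / 0.1) = 2680.
Hatch length per layer: 11600 / 0.078 → 148717.9 mm.
Laser time per layer: 148717.9 / 5700 → 26.0909 s.
Per-layer time = 26.0909 + 8.56 = 34.6509 s.
Build time = 2680 × 34.6509 = 92864.412 s = 25.80 hours.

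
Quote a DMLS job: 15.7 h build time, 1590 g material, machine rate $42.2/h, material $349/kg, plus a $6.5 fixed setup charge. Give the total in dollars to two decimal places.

$1223.95

Time charge: 42.2 × 15.7 → $662.54.
Feedstock cost = 349 × 1590/1000, so $554.91.
Adding setup: 662.54 + 554.91 + 6.5 → $1223.95.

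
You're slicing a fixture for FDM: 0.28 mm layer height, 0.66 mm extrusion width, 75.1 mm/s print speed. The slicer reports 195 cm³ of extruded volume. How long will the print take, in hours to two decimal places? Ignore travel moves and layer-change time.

Line area = 0.28 × 0.66 = 0.1848 mm².
Total extruded path = 195000/0.1848 = 1055194.8 mm.
Time extruding = 1055194.8 / 75.1 = 14050.5 s.
That's 14050.5 s → 3.90 hours.

3.90 hours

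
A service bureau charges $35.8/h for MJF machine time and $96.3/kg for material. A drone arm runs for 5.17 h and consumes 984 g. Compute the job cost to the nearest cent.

$279.85

Time charge: 35.8 × 5.17 → $185.086.
Feedstock cost = 96.3 × 984/1000 = $94.7592.
Total = 185.086 + 94.7592 = 279.8452 ≈ $279.85.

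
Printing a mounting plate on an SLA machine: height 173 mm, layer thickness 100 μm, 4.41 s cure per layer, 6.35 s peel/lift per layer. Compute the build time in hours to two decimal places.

Layers = ⌈173/0.1⌉ = 1730.
Cycle time: 4.41 + 6.35 → 10.76 s.
Build time: 1730 × 10.76 s = 18614.8 s, i.e. 5.17 hours.

5.17 hours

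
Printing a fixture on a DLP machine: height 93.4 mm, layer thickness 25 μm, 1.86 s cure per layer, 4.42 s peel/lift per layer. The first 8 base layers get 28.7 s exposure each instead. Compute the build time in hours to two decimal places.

6.58 hours

Layers = ⌈93.4/0.025⌉ = 3736.
Burn-in layers = 8 × (28.7 + 4.42) = 264.96 s.
Remaining layers: 3728 × (1.86 + 4.42) → 23411.84 s.
Total = 264.96 + 23411.84 = 23676.8 s = 6.58 hours.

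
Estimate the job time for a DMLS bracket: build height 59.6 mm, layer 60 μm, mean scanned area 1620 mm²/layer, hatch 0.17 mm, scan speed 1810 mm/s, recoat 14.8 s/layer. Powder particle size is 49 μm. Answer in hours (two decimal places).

Layer count = ceil(59.6 / 0.06) = 994.
Per-layer scan distance: 1620 / 0.17 → 9529.4 mm.
Per-layer scan time = 9529.4 / 1810, so 5.2649 s.
Per-layer time = 5.2649 + 14.8, so 20.0649 s.
Total: 994 × 20.0649 s = 19944.5106 s → 5.54 hours.

5.54 hours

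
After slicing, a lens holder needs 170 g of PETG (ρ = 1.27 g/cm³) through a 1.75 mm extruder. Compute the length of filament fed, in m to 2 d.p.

55.65 m

Volume = 170 g / 1.27 g·cm⁻³ = 133.8583 cm³ = 133858.3 mm³.
Cross-section of 1.75 mm filament: π·(1.75/2)² = 2.4053 mm².
Length = 133858.3 / 2.4053 = 55651.39 mm = 55.65 m.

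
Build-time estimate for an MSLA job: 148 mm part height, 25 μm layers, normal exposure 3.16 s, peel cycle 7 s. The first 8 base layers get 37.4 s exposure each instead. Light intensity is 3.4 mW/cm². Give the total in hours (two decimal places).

16.78 hours

Layers = ⌈148/0.025⌉ = 5920.
Burn-in layers: 8 × (37.4 + 7) → 355.2 s.
Regular layers = 5912 × (3.16 + 7) = 60065.92 s.
Total = 355.2 + 60065.92 = 60421.12 s = 16.78 hours.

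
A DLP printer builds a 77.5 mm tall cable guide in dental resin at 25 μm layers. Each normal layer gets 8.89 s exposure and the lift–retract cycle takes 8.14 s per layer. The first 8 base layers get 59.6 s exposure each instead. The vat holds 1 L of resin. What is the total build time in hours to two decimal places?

14.78 hours

Number of layers: 77.5 / 0.025 → 3100 (rounded up).
Bottom layers: 8 × (59.6 + 8.14) → 541.92 s.
Regular layers = 3092 × (8.89 + 8.14) = 52656.76 s.
Total = 541.92 + 52656.76 = 53198.68 s = 14.78 hours.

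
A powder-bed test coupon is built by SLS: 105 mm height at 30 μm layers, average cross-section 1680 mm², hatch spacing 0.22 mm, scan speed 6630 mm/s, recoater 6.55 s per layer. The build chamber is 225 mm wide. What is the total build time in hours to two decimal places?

Layer count = ceil(105 / 0.03) = 3500.
Per-layer scan distance = 1680 / 0.22 = 7636.4 mm.
Scan time per layer = 7636.4 / 6630 = 1.1518 s.
Time per layer: 1.1518 + 6.55 → 7.7018 s.
Build time = 3500 × 7.7018 = 26956.3 s = 7.49 hours.

7.49 hours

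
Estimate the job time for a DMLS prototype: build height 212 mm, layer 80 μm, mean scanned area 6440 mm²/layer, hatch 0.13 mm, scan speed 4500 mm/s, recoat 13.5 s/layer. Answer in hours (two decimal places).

18.04 hours

Layer count = ceil(212 / 0.08) = 2650.
Per-layer scan distance = 6440 / 0.13 = 49538.5 mm.
Laser time per layer: 49538.5 / 4500 → 11.0086 s.
Per-layer time = 11.0086 + 13.5 = 24.5086 s.
Total: 2650 × 24.5086 s = 64947.79 s → 18.04 hours.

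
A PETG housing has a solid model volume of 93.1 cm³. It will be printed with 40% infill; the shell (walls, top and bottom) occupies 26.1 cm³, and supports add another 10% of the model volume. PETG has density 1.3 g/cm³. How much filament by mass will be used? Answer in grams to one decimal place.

80.9 g

Interior volume = 93.1 − 26.1, so 67 cm³.
Infill deposited = 0.40 × 67 = 26.8 cm³.
Support = 0.10 × 93.1 = 9.31 cm³.
Total printed volume = 26.1 + 26.8 + 9.31, so 62.21 cm³.
Mass = 62.21 × 1.3 = 80.873 g.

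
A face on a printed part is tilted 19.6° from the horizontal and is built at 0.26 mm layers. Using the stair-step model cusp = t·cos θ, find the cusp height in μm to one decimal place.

h_c = t·cos θ = 0.26 × 0.9421 = 0.244946 mm (244.9 μm).

244.9 μm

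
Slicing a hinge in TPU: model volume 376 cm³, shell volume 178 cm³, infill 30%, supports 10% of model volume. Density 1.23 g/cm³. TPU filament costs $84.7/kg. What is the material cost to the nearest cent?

Infill region = 376 − 178 = 198 cm³.
Infill volume = 0.30 × 198, so 59.4 cm³.
Support = 0.10 × 376, so 37.6 cm³.
Total extruded = 178 + 59.4 + 37.6 = 275 cm³.
Mass = 275 × 1.23 = 338.25 g.
Cost = 338.25 g / 1000 × $84.7/kg = $28.65.

$28.65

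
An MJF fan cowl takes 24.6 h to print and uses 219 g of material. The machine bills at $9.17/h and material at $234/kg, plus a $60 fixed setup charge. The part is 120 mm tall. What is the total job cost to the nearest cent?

Machine-time cost: 9.17 × 24.6 → $225.582.
Material charge = 234 × 219/1000 = $51.246.
Total = 225.582 + 51.246 + 60 = 336.828 ≈ $336.83.

$336.83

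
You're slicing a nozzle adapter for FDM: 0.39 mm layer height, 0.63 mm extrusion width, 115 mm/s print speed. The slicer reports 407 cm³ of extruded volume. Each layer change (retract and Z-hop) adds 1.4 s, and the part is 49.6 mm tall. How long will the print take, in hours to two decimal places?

Extrusion cross-section = 0.39 × 0.63 = 0.2457 mm².
Total extruded path = 407000/0.2457 = 1656491.7 mm.
Time extruding = 1656491.7 / 115, so 14404.3 s.
Layers = ⌈49.6/0.39⌉ = 128.
Layer-change overhead: 128 × 1.4 → 179.2 s.
Total = 14404.3 + 179.2 = 14583.5 s = 4.05 hours.

4.05 hours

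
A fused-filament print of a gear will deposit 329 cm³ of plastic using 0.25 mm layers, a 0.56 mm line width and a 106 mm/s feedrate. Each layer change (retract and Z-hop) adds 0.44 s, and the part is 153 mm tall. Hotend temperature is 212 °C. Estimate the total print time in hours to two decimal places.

6.23 hours

Extrusion cross-section = 0.25 × 0.56, so 0.14 mm².
Path length: 329000 mm³ / 0.14 mm² → 2350000 mm.
Print-move time: 2350000 / 106 → 22169.8 s.
Layer count = ceil(153 / 0.25) = 612.
Layer-change overhead = 612 × 0.44 = 269.28 s.
Total = 22169.8 + 269.28 = 22439.08 s = 6.23 hours.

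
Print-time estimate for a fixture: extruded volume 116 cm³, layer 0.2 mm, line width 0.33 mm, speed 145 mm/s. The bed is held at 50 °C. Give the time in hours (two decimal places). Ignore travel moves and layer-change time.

3.37 hours

Bead cross-section: 0.2 × 0.33 → 0.066 mm².
Path length: 116000 mm³ / 0.066 mm² → 1757575.8 mm.
Time extruding = 1757575.8 / 145, so 12121.2 s.
In the requested units: 12121.2 s = 3.37 hours.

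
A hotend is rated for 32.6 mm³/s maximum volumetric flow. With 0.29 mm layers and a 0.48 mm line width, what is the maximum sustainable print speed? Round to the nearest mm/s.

234 mm/s

A: 0.29 × 0.48 → 0.1392 mm².
v_max = Q/A = 32.6/0.1392 = 234.20 mm/s → 234 mm/s.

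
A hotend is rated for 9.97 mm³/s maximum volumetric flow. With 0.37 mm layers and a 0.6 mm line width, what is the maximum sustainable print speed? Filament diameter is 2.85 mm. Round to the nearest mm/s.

A: 0.37 × 0.6 → 0.222 mm².
Max speed = 9.97 / 0.222 = 44.91 ≈ 45 mm/s.

45 mm/s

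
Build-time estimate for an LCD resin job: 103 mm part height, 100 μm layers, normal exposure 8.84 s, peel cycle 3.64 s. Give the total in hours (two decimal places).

Layer count = ceil(103 / 0.1) = 1030.
Cycle time = 8.84 + 3.64 = 12.48 s.
Build time: 1030 × 12.48 s = 12854.4 s, i.e. 3.57 hours.

3.57 hours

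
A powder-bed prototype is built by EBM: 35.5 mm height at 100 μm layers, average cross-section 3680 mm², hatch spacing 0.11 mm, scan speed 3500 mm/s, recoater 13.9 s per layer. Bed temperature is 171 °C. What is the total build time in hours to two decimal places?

2.31 hours

Number of layers: 35.5 / 0.1 → 355 (rounded up).
Per-layer scan distance = 3680 / 0.11, so 33454.5 mm.
Beam time per layer: 33454.5 / 3500 → 9.5584 s.
Per-layer time = 9.5584 + 13.9, so 23.4584 s.
355 layers × 23.4584 s/layer = 8327.732 s, i.e. 2.31 hours.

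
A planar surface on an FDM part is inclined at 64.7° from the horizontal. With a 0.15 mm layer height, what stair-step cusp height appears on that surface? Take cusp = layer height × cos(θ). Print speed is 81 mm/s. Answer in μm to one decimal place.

Cusp = layer height × cos(64.7°) = 0.15 × 0.4274 = 0.06411 mm = 64.1 μm.

64.1 μm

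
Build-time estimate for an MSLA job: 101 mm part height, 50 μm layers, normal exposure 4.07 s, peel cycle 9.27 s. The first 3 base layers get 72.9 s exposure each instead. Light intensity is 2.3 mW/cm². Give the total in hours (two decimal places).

7.54 hours

Layers = ⌈101/0.05⌉ = 2020.
Bottom layers = 3 × (72.9 + 9.27) = 246.51 s.
Remaining layers: 2017 × (4.07 + 9.27) → 26906.78 s.
Sum: 246.51 + 26906.78 = 27153.29 s → 7.54 hours.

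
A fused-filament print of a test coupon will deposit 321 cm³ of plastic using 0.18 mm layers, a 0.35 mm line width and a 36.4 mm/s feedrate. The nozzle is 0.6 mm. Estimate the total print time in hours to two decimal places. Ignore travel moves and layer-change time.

38.88 hours

Line area = 0.18 × 0.35, so 0.063 mm².
Toolpath length = 321 cm³ / 0.063 mm² = 321000 / 0.063 = 5095238.1 mm.
Print-move time: 5095238.1 / 36.4 → 139979.1 s.
Converting: 139979.1 s = 38.88 hours.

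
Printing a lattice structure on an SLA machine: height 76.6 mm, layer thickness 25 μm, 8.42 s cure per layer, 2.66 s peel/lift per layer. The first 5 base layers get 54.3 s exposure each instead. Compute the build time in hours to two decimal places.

Number of layers: 76.6 / 0.025 → 3064 (rounded up).
Base layers = 5 × (54.3 + 2.66), so 284.8 s.
Normal layers: 3059 × (8.42 + 2.66) → 33893.72 s.
Sum: 284.8 + 33893.72 = 34178.52 s → 9.49 hours.

9.49 hours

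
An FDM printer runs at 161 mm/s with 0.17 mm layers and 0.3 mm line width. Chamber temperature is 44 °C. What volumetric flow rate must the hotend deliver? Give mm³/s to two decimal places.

8.21

Bead cross-section = 0.17 × 0.3 = 0.051 mm².
Q = v·A = 161 × 0.051 = 8.21 mm³/s.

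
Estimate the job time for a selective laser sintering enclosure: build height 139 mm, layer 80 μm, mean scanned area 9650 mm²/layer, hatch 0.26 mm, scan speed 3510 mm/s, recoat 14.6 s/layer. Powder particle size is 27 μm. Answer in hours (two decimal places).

Number of layers: 139 / 0.08 → 1738 (rounded up).
Scan path per layer: 9650 / 0.26 → 37115.4 mm.
Scan time per layer: 37115.4 / 3510 → 10.5742 s.
Time per layer: 10.5742 + 14.6 → 25.1742 s.
Total: 1738 × 25.1742 s = 43752.7596 s → 12.15 hours.

12.15 hours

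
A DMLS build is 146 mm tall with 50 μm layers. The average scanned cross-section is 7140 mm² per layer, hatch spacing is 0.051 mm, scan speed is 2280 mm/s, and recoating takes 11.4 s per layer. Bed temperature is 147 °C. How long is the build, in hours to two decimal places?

Layer count = ceil(146 / 0.05) = 2920.
Hatch length per layer = 7140 / 0.051 = 140000 mm.
Per-layer scan time: 140000 / 2280 → 61.4035 s.
Time per layer = 61.4035 + 11.4 = 72.8035 s.
2920 layers × 72.8035 s/layer = 212586.22 s, i.e. 59.05 hours.

59.05 hours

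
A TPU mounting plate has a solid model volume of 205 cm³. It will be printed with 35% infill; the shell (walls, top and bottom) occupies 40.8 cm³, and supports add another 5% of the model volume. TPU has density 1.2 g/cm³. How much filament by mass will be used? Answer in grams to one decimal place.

Volume inside the shell = 205 − 40.8, so 164.2 cm³.
Infill volume: 0.35 × 164.2 → 57.47 cm³.
Support = 0.05 × 205 = 10.25 cm³.
Total printed volume = 40.8 + 57.47 + 10.25, so 108.52 cm³.
Mass: 108.52 × 1.2 → 130.224 g.

130.2 g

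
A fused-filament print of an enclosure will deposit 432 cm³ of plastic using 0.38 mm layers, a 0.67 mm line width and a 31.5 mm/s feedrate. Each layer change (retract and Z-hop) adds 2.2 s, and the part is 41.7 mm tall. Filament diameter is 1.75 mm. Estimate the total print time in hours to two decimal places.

Line area = 0.38 × 0.67, so 0.2546 mm².
Path length: 432000 mm³ / 0.2546 mm² → 1696779.3 mm.
Time extruding: 1696779.3 / 31.5 → 53866 s.
Layer count = ceil(41.7 / 0.38) = 110.
Layer-change overhead = 110 × 2.2, so 242 s.
Altogether 53866 + 242 = 54108 s, i.e. 15.03 hours.

15.03 hours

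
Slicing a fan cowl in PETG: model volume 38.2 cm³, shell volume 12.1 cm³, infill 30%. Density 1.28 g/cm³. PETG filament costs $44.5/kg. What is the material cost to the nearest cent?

$1.14

Volume inside the shell = 38.2 − 12.1 = 26.1 cm³.
Infill volume = 0.30 × 26.1, so 7.83 cm³.
Total extruded = 12.1 + 7.83 = 19.93 cm³.
Mass: 19.93 × 1.28 → 25.5104 g.
At $44.5/kg: 25.5104/1000 × 44.5 = $1.14.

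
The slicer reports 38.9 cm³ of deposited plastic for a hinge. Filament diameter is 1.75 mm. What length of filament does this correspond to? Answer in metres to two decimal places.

Filament cross-section = π × (1.75/2)² = 2.4053 mm².
Length = 38.9 cm³ / 2.4053 mm² = 38900 / 2.4053 = 16172.62 mm = 16.17 m.

16.17 m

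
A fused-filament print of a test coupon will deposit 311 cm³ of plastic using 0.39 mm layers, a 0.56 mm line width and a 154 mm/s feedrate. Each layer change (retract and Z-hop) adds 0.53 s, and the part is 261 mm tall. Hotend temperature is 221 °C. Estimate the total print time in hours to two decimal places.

Bead cross-section = 0.39 × 0.56, so 0.2184 mm².
Path length: 311000 mm³ / 0.2184 mm² → 1423992.7 mm.
Extrusion time: 1423992.7 / 154 → 9246.7 s.
Layer count = ceil(261 / 0.39) = 670.
Layer-change overhead: 670 × 0.53 → 355.1 s.
Total = 9246.7 + 355.1 = 9601.8 s = 2.67 hours.

2.67 hours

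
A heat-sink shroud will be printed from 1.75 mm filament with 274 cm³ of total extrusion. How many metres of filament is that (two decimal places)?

113.92 m

A = π r² = π × 0.875² = 2.4053 mm².
L = 274000 mm³ / 2.4053 mm² = 113915.1 mm, i.e. 113.92 m.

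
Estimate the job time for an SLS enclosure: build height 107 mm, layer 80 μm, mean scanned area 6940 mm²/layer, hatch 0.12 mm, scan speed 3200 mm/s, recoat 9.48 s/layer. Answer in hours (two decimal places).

10.24 hours

Layer count = ceil(107 / 0.08) = 1338.
Hatch length per layer: 6940 / 0.12 → 57833.3 mm.
Per-layer scan time = 57833.3 / 3200 = 18.0729 s.
Per-layer time = 18.0729 + 9.48, so 27.5529 s.
Total: 1338 × 27.5529 s = 36865.7802 s → 10.24 hours.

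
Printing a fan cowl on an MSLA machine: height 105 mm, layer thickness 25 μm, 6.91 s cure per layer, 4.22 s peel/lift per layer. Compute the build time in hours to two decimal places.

12.99 hours

Number of layers: 105 / 0.025 → 4200 (rounded up).
Each layer takes = 6.91 + 4.22 = 11.13 s.
Build time: 4200 × 11.13 s = 46746 s, i.e. 12.99 hours.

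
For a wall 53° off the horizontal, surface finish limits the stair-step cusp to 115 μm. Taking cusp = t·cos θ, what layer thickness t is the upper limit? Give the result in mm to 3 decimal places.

0.191 mm

cos(53°) = 0.6018; t_max = 0.115/0.6018 = 0.191 mm.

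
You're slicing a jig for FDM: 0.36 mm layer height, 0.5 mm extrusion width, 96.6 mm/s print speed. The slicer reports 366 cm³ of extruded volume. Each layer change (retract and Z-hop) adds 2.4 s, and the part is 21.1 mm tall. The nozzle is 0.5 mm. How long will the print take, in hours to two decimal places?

5.89 hours

Bead cross-section: 0.36 × 0.5 → 0.18 mm².
Total extruded path = 366000/0.18 = 2033333.3 mm.
Extrusion time = 2033333.3 / 96.6, so 21049 s.
Layer count = ceil(21.1 / 0.36) = 59.
Non-print overhead = 59 × 2.4 = 141.6 s.
Altogether 21049 + 141.6 = 21190.6 s, i.e. 5.89 hours.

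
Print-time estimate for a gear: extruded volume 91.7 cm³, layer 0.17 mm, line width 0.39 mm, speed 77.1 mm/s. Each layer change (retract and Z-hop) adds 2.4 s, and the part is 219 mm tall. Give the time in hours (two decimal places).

5.84 hours

Extrusion cross-section = 0.17 × 0.39 = 0.0663 mm².
Path length: 91700 mm³ / 0.0663 mm² → 1383107.1 mm.
Extrusion time = 1383107.1 / 77.1 = 17939.1 s.
Layers = ⌈219/0.17⌉ = 1289.
Non-print overhead: 1289 × 2.4 → 3093.6 s.
Altogether 17939.1 + 3093.6 = 21032.7 s, i.e. 5.84 hours.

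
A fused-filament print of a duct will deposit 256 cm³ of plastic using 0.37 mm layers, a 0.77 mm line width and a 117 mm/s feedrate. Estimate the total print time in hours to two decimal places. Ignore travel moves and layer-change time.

Bead cross-section = 0.37 × 0.77, so 0.2849 mm².
Total extruded path = 256000/0.2849 = 898560.9 mm.
Print-move time: 898560.9 / 117 → 7680 s.
That's 7680 s → 2.13 hours.

2.13 hours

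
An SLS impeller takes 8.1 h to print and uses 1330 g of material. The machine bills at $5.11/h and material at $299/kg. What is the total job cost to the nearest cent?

Time charge = 5.11 × 8.1, so $41.391.
Material cost = 299 × 1330/1000 = $397.67.
Job cost: 41.391 + 397.67 = 439.061 ≈ $439.06.

$439.06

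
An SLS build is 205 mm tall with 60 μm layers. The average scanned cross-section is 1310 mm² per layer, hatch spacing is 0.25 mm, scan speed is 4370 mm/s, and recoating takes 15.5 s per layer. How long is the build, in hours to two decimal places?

Number of layers: 205 / 0.06 → 3417 (rounded up).
Per-layer scan distance = 1310 / 0.25 = 5240 mm.
Scan time per layer: 5240 / 4370 → 1.1991 s.
Time per layer = 1.1991 + 15.5 = 16.6991 s.
Total: 3417 × 16.6991 s = 57060.8247 s → 15.85 hours.

15.85 hours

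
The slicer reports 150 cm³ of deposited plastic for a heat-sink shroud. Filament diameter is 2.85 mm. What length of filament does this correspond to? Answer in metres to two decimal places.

Filament cross-section = π × (2.85/2)² = 6.3794 mm².
L = 150000 mm³ / 6.3794 mm² = 23513.18 mm, i.e. 23.51 m.

23.51 m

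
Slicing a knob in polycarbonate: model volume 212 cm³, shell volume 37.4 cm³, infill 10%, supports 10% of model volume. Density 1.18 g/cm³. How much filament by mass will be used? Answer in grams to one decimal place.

Volume inside the shell = 212 − 37.4, so 174.6 cm³.
Infill volume = 0.10 × 174.6, so 17.46 cm³.
Support: 0.10 × 212 → 21.2 cm³.
Total extruded = 37.4 + 17.46 + 21.2, so 76.06 cm³.
Mass = 76.06 × 1.18 = 89.7508 g.

89.8 g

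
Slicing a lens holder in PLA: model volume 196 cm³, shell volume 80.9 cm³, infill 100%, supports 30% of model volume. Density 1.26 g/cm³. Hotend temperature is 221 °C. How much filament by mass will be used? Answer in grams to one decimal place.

Interior volume: 196 − 80.9 → 115.1 cm³.
Infill deposited = 1.00 × 115.1 = 115.1 cm³.
Support = 0.30 × 196 = 58.8 cm³.
Total extruded = 80.9 + 115.1 + 58.8, so 254.8 cm³.
Mass: 254.8 × 1.26 → 321.048 g.

321.0 g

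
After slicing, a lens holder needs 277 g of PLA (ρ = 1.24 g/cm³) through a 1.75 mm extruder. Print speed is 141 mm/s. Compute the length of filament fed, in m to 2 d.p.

Volume = 277 g / 1.24 g·cm⁻³ = 223.3871 cm³ = 223387.1 mm³.
Filament cross-section = π × (1.75/2)² = 2.4053 mm².
L = V/A = 223387.1/2.4053 = 92872.86 mm → 92.87 m.

92.87 m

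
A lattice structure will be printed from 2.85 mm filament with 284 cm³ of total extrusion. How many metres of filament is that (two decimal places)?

44.52 m

Filament cross-section = π × (2.85/2)² = 6.3794 mm².
L = 284000 mm³ / 6.3794 mm² = 44518.29 mm, i.e. 44.52 m.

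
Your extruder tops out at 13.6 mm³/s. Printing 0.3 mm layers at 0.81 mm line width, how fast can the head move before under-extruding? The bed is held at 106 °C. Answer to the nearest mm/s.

56 mm/s

Extrusion cross-section = 0.3 × 0.81 = 0.243 mm².
v_max = Q/A = 13.6/0.243 = 55.97 mm/s → 56 mm/s.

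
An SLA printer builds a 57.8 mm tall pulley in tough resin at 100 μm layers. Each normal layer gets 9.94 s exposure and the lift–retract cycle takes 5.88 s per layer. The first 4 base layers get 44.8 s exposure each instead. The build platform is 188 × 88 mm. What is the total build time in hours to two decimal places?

2.58 hours

Number of layers: 57.8 / 0.1 → 578 (rounded up).
Base layers = 4 × (44.8 + 5.88) = 202.72 s.
Normal layers = 574 × (9.94 + 5.88) = 9080.68 s.
Total = 202.72 + 9080.68 = 9283.4 s = 2.58 hours.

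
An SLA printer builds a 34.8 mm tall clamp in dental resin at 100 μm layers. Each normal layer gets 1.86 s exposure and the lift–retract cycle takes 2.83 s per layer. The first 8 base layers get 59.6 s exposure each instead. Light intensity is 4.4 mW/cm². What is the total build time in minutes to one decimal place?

Number of layers: 34.8 / 0.1 → 348 (rounded up).
Base layers = 8 × (59.6 + 2.83) = 499.44 s.
Remaining layers = 340 × (1.86 + 2.83) = 1594.6 s.
Sum: 499.44 + 1594.6 = 2094.04 s → 34.9 minutes.

34.9 minutes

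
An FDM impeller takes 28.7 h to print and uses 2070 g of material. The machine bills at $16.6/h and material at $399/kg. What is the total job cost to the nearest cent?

Time charge: 16.6 × 28.7 → $476.42.
Feedstock cost = 399 × 2070/1000, so $825.93.
Total = 476.42 + 825.93 = $1302.35.

$1302.35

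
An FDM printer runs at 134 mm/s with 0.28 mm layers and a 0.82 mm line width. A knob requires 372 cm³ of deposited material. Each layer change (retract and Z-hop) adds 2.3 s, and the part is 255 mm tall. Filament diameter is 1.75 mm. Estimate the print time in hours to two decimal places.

Bead cross-section: 0.28 × 0.82 → 0.2296 mm².
Total extruded path = 372000/0.2296 = 1620209.1 mm.
Extrusion time = 1620209.1 / 134 = 12091.1 s.
Number of layers: 255 / 0.28 → 911 (rounded up).
Z-hop total: 911 × 2.3 → 2095.3 s.
Total = 12091.1 + 2095.3 = 14186.4 s = 3.94 hours.

3.94 hours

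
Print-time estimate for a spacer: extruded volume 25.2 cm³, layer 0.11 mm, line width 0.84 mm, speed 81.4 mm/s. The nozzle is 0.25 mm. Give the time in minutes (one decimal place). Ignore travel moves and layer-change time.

55.8 minutes

Extrusion cross-section = 0.11 × 0.84, so 0.0924 mm².
Total extruded path = 25200/0.0924 = 272727.3 mm.
Extrusion time: 272727.3 / 81.4 → 3350.5 s.
3350.5 s = 55.8 minutes.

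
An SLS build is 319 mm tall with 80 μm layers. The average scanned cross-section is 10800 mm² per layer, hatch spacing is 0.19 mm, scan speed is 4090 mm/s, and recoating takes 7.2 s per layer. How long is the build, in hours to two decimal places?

Layer count = ceil(319 / 0.08) = 3988.
Scan path per layer: 10800 / 0.19 → 56842.1 mm.
Scan time per layer: 56842.1 / 4090 → 13.8978 s.
Layer cycle = 13.8978 + 7.2, so 21.0978 s.
Total: 3988 × 21.0978 s = 84138.0264 s → 23.37 hours.

23.37 hours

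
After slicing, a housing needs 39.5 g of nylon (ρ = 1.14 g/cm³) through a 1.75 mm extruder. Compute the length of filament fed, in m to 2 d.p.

Extruded volume: 39.5/1.14 = 34.6491 cm³ (34649.1 mm³).
Filament cross-section = π × (1.75/2)² = 2.4053 mm².
Length = 34649.1 / 2.4053 = 14405.31 mm = 14.41 m.

14.41 m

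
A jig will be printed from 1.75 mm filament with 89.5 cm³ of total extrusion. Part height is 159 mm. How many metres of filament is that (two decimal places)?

Cross-section of 1.75 mm filament: π·(1.75/2)² = 2.4053 mm².
L = 89500 mm³ / 2.4053 mm² = 37209.5 mm, i.e. 37.21 m.

37.21 m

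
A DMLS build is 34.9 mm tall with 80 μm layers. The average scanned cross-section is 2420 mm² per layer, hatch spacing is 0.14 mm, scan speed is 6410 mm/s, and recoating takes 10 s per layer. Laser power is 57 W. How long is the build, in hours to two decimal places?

Number of layers: 34.9 / 0.08 → 437 (rounded up).
Hatch length per layer: 2420 / 0.14 → 17285.7 mm.
Scan time per layer = 17285.7 / 6410 = 2.6967 s.
Layer cycle: 2.6967 + 10 → 12.6967 s.
Total: 437 × 12.6967 s = 5548.4579 s → 1.54 hours.

1.54 hours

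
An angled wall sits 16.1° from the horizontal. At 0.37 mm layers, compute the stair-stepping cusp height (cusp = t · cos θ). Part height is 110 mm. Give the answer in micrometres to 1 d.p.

355.5 μm

cos(16.1°) = 0.9608, so cusp = 0.37 × 0.9608 = 0.355496 mm → 355.5 μm.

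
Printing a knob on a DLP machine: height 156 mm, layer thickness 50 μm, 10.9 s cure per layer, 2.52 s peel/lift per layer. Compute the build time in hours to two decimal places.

11.63 hours

Number of layers: 156 / 0.05 → 3120 (rounded up).
Each layer takes: 10.9 + 2.52 → 13.42 s.
Build time: 3120 × 13.42 s = 41870.4 s, i.e. 11.63 hours.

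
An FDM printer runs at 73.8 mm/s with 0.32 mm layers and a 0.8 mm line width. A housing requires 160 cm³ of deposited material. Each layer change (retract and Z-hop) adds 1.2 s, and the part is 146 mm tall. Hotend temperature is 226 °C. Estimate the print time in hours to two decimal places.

2.50 hours

Line area: 0.32 × 0.8 → 0.256 mm².
Path length: 160000 mm³ / 0.256 mm² → 625000 mm.
Extrusion time = 625000 / 73.8 = 8468.8 s.
Layers = ⌈146/0.32⌉ = 457.
Z-hop total = 457 × 1.2 = 548.4 s.
Total = 8468.8 + 548.4 = 9017.2 s = 2.50 hours.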